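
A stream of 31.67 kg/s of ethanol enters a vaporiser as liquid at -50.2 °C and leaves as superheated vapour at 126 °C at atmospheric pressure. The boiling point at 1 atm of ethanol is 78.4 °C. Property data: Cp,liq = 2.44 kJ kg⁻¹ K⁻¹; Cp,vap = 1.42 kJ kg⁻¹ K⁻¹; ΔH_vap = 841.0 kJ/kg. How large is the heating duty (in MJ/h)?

liquid -50.2→78.4 °C: 313.78 kJ/kg
vaporisation at 78.4 °C: 841 kJ/kg
vapour 78.4→126 °C: 67.592 kJ/kg
Δh = 313.78 + 841 + 67.592 = 1222.4 kJ/kg
Q = ṁ·Δh = 31.67 kg/s × 1222.4 kJ/kg = 38713 kJ/s
|Q| = 38713 kW = 139370 MJ/h

Q = 139000 MJ/h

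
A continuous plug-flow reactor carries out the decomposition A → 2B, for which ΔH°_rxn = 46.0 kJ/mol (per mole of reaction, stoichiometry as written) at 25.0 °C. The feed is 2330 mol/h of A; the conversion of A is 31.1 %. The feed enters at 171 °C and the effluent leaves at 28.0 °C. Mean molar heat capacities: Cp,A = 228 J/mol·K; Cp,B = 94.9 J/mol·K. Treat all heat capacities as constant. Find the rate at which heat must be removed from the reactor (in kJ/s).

Extent of reaction ξ = 0.311 × 2330 = 724.63 mol/h
Reaction term: ξ·ΔH°_rxn = 724.63 × 46.0 = 33333 kJ/h
Sensible, feed 171→25 °C: -77561 kJ/h
Outlet flows (mol/h): A 1605.4, B 1449.3
Sensible, products 25→28.0 °C: 1510.7 kJ/h
Q = ΔH = -42717 kJ/h = -11.866 kW
Heat removed = 11.866 kJ/s

Q_out = 11.9 kJ/s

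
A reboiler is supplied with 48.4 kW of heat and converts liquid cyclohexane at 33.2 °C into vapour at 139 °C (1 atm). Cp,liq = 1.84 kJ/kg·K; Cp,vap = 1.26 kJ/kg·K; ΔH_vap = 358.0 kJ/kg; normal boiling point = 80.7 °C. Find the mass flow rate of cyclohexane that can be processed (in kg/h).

ṁ = 336 kg/h

Δh = 1.84×(80.7−33.2) + 358.0 + 1.26×(139−80.7) = 518.86 kJ/kg
Q = 48.4 kW = 48.4 kJ/s = 174240 kJ/h
ṁ = Q/Δh = 174240 / 518.86 = 335.81 kg/h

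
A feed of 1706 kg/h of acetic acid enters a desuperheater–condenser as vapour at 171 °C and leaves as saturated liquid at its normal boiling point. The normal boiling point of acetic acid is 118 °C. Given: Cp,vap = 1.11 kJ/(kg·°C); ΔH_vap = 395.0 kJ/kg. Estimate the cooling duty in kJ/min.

vapour 171→118 °C: -58.83 kJ/kg
condensation at 118 °C: -395 kJ/kg
Δh = -58.83 + -395 = -453.83 kJ/kg
Q = ṁ·Δh = 1706 kg/h × -453.83 kJ/kg = -774230 kJ/h
|Q| = 215.06 kW = 12904 kJ/min

Q_c = 12900 kJ/min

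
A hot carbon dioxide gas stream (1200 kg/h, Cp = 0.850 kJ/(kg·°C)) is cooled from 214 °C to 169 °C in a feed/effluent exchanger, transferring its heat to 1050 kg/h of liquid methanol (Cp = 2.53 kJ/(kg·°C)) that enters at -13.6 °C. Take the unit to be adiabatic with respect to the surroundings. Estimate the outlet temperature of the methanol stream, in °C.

T_c,out = 3.68 °C

Heat released by hot stream: Q = 1200 × 0.850 × (214 − 169) = 45900 kJ/h
Energy balance on cold side (adiabatic exchanger): Q = ṁ_c·Cp_c·(T_c,out − T_c,in)
T_c,out = -13.6 + 45900/(1050 × 2.53) = 3.6784 °C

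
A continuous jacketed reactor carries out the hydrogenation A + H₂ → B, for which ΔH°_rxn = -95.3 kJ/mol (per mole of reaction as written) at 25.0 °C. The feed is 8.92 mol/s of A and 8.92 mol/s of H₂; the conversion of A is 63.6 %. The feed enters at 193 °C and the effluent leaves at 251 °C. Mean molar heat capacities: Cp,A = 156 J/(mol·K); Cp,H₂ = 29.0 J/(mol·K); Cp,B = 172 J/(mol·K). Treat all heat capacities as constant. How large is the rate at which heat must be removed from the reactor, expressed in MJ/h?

Q_out = 1660 MJ/h

Extent of reaction ξ = 0.636 × 8.92 = 5.6731 mol/s
Reaction term: ξ·ΔH°_rxn = 5.6731 × -95.3 = -540.65 kJ/s
Sensible, feed 193→25 °C: -277.23 kJ/s
Outlet flows (mol/s): A 3.2469, H₂ 3.2469, B 5.6731
Sensible, products 25→251 °C: 356.28 kJ/s
Q = ΔH = -461.6 kJ/s = -461.6 kW
Heat removed = 1661.8 MJ/h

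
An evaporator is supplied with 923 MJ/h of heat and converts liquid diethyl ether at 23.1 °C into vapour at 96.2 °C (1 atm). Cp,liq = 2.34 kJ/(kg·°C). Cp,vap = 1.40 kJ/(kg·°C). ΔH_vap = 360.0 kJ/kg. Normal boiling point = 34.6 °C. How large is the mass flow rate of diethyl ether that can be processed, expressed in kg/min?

Δh = 2.34×(34.6−23.1) + 360.0 + 1.40×(96.2−34.6) = 473.15 kJ/kg
Q = 923 MJ/h = 256.39 kJ/s = 15383 kJ/min
ṁ = Q/Δh = 15383 / 473.15 = 32.513 kg/min

ṁ = 32.5 kg/min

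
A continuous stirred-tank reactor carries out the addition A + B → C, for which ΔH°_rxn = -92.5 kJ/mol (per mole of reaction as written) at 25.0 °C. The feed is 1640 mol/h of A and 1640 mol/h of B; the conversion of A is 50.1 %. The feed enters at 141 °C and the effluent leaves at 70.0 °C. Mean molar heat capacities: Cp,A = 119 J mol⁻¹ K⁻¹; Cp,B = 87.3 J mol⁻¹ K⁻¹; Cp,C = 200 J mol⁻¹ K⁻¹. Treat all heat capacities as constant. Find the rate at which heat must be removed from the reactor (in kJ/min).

Q_out = 1670 kJ/min

Extent of reaction ξ = 0.501 × 1640 = 821.64 mol/h
Reaction term: ξ·ΔH°_rxn = 821.64 × -92.5 = -76002 kJ/h
Sensible, feed 141→25 °C: -39247 kJ/h
Outlet flows (mol/h): A 818.36, B 818.36, C 821.64
Sensible, products 25→70.0 °C: 14992 kJ/h
Q = ΔH = -100260 kJ/h = -27.849 kW
Heat removed = 1670.9 kJ/min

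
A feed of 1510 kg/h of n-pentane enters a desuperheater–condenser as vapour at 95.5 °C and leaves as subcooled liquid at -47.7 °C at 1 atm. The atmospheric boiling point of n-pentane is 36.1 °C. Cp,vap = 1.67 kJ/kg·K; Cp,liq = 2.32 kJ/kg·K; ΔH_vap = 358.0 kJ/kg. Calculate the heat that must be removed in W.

Q_c = 273000 W

vapour 95.5→36.1 °C: -99.198 kJ/kg
condensation at 36.1 °C: -358 kJ/kg
liquid 36.1→-47.7 °C: -194.42 kJ/kg
Δh = -99.198 + -358 + -194.42 = -651.61 kJ/kg
Q = ṁ·Δh = 1510 kg/h × -651.61 kJ/kg = -983940 kJ/h
|Q| = 273.32 kW = 273320 W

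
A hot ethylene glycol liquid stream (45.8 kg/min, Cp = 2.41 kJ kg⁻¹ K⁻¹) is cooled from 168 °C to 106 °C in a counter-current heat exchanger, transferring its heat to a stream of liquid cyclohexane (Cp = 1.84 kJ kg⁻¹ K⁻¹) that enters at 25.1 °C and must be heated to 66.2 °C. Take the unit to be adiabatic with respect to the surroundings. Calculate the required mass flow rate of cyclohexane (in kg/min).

ṁ_c = 90.5 kg/min

Heat released by hot stream: Q = 45.8 × 2.41 × (168 − 106) = 6843.4 kJ/min
Energy balance on cold side (adiabatic exchanger): Q = ṁ_c·Cp_c·(T_c,out − T_c,in)
ṁ_c = 6843.4 / [1.84 × (66.2 − 25.1)] = 90.493 kg/min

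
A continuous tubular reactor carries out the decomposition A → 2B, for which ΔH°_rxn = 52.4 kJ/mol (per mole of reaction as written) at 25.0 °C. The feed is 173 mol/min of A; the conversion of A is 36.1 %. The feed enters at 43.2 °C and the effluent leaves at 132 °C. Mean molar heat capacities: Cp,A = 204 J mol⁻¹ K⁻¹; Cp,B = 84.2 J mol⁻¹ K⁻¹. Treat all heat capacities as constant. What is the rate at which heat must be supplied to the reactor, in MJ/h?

Extent of reaction ξ = 0.361 × 173 = 62.453 mol/min
Reaction term: ξ·ΔH°_rxn = 62.453 × 52.4 = 3272.5 kJ/min
Sensible, feed 43.2→25 °C: -642.31 kJ/min
Outlet flows (mol/min): A 110.55, B 124.91
Sensible, products 25→132 °C: 3538.3 kJ/min
Q = ΔH = 6168.6 kJ/min = 102.81 kW
Heat supplied = 370.11 MJ/h

Q_in = 370 MJ/h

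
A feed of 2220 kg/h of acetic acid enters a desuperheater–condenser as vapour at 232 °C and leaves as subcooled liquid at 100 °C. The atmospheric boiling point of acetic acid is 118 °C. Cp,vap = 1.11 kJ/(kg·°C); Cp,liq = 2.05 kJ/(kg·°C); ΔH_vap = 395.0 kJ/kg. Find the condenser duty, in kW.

vapour 232→118 °C: -126.54 kJ/kg
condensation at 118 °C: -395 kJ/kg
liquid 118→100 °C: -36.9 kJ/kg
Δh = -126.54 + -395 + -36.9 = -558.44 kJ/kg
Q = ṁ·Δh = 2220 kg/h × -558.44 kJ/kg = -1.2397e+06 kJ/h
|Q| = 344.37 kW

Q_c = 344 kW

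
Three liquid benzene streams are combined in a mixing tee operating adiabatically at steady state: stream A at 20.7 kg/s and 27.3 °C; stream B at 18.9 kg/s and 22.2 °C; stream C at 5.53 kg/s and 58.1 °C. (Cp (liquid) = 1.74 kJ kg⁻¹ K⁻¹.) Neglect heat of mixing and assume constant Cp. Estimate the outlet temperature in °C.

T_out = 28.9 °C

Adiabatic, steady state ⇒ Σ ṁᵢCp,ᵢ(T_out − Tᵢ) = 0
Σ ṁᵢCp,ᵢTᵢ = 20.7×1.74×27.3 + 18.9×1.74×22.2 + 5.53×1.74×58.1 = 2272.4
Σ ṁᵢCp,ᵢ = 20.7×1.74 + 18.9×1.74 + 5.53×1.74 = 78.526
T_out = 2272.4 / 78.526 = 28.938 °C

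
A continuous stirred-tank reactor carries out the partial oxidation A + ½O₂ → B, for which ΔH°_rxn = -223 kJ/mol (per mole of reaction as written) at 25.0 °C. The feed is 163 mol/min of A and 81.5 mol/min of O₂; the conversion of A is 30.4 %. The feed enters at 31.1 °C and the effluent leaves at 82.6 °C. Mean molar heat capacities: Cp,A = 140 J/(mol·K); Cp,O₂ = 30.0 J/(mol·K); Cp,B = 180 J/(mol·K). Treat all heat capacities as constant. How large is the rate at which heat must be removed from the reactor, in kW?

Extent of reaction ξ = 0.304 × 163 = 49.552 mol/min
Reaction term: ξ·ΔH°_rxn = 49.552 × -223 = -11050 kJ/min
Sensible, feed 31.1→25 °C: -154.12 kJ/min
Outlet flows (mol/min): A 113.45, O₂ 56.724, B 49.552
Sensible, products 25→82.6 °C: 1526.6 kJ/min
Q = ΔH = -9677.6 kJ/min = -161.29 kW
Heat removed = 161.29 kW

Q_out = 161 kW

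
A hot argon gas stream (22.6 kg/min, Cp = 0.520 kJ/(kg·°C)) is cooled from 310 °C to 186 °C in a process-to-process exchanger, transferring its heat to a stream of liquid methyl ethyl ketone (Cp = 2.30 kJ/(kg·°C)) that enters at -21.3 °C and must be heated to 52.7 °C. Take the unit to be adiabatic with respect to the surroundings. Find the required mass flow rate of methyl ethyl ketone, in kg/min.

ṁ_c = 8.56 kg/min

Heat released by hot stream: Q = 22.6 × 0.520 × (310 − 186) = 1457.2 kJ/min
Energy balance on cold side (adiabatic exchanger): Q = ṁ_c·Cp_c·(T_c,out − T_c,in)
ṁ_c = 1457.2 / [2.30 × (52.7 − -21.3)] = 8.562 kg/min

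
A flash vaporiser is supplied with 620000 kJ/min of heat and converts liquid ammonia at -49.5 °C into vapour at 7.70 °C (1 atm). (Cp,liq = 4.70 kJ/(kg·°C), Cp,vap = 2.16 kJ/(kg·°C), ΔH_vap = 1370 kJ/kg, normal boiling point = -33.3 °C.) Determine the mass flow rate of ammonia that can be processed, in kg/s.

ṁ = 6.73 kg/s

Δh = 4.70×(-33.3−-49.5) + 1370 + 2.16×(7.70−-33.3) = 1534.7 kJ/kg
Q = 620000 kJ/min = 10333 kJ/s = 10333 kJ/s
ṁ = Q/Δh = 10333 / 1534.7 = 6.7331 kg/s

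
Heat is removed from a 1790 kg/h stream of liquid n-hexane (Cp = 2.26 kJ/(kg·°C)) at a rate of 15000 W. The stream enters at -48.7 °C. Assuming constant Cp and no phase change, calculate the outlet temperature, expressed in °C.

Q = 15000 W = 54000 kJ/h
ΔT = Q/(ṁ·Cp) = 54000/(1790×2.26) = 13.348 K
T_out = -48.7 − 13.348 = -62.048 °C

T_out = -62.0 °C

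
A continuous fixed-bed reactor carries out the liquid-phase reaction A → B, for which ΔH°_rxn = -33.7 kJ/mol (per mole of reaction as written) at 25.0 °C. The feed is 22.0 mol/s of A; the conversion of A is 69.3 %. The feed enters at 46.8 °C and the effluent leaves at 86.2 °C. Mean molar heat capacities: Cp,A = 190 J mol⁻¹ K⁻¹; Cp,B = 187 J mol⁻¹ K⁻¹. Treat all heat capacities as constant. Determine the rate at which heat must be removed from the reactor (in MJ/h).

Extent of reaction ξ = 0.693 × 22.0 = 15.246 mol/s
Reaction term: ξ·ΔH°_rxn = 15.246 × -33.7 = -513.79 kJ/s
Sensible, feed 46.8→25 °C: -91.124 kJ/s
Outlet flows (mol/s): A 6.754, B 15.246
Sensible, products 25→86.2 °C: 253.02 kJ/s
Q = ΔH = -351.9 kJ/s = -351.9 kW
Heat removed = 1266.8 MJ/h

Q_out = 1270 MJ/h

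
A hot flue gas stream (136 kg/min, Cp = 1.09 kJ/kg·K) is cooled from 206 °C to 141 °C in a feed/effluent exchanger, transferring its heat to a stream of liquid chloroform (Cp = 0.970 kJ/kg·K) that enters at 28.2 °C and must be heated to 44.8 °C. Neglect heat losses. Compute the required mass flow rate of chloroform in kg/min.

Heat released by hot stream: Q = 136 × 1.09 × (206 − 141) = 9635.6 kJ/min
Energy balance on cold side (adiabatic exchanger): Q = ṁ_c·Cp_c·(T_c,out − T_c,in)
ṁ_c = 9635.6 / [0.970 × (44.8 − 28.2)] = 598.41 kg/min

ṁ_c = 598 kg/min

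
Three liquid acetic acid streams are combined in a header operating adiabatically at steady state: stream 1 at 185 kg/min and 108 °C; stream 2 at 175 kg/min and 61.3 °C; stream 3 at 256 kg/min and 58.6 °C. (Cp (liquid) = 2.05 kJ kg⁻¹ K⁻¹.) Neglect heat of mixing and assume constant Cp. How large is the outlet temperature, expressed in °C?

T_out = 74.2 °C

No heat crosses the boundary, so H_out = H_in.
Σ ṁᵢCp,ᵢTᵢ = 185×2.05×108 + 175×2.05×61.3 + 256×2.05×58.6 = 93704
Σ ṁᵢCp,ᵢ = 185×2.05 + 175×2.05 + 256×2.05 = 1262.8
T_out = 93704 / 1262.8 = 74.203 °C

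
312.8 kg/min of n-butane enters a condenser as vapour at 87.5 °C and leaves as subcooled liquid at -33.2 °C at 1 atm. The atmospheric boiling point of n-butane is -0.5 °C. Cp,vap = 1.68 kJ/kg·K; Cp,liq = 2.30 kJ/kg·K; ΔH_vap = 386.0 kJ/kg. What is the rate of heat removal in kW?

vapour 87.5→-0.5 °C: -147.84 kJ/kg
condensation at -0.5 °C: -386 kJ/kg
liquid -0.5→-33.2 °C: -75.21 kJ/kg
Δh = -147.84 + -386 + -75.21 = -609.05 kJ/kg
Q = ṁ·Δh = 312.8 kg/min × -609.05 kJ/kg = -190510 kJ/min
|Q| = 3175.2 kW

Q_c = 3180 kW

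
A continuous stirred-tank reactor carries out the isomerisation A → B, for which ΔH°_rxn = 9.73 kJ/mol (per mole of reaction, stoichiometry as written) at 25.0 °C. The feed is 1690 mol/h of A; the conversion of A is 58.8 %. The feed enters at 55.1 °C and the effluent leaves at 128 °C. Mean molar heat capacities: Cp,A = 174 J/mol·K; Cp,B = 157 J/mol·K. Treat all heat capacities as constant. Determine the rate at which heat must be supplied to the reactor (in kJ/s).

Extent of reaction ξ = 0.588 × 1690 = 993.72 mol/h
Reaction term: ξ·ΔH°_rxn = 993.72 × 9.73 = 9668.9 kJ/h
Sensible, feed 55.1→25 °C: -8851.2 kJ/h
Outlet flows (mol/h): A 696.28, B 993.72
Sensible, products 25→128 °C: 28548 kJ/h
Q = ΔH = 29366 kJ/h = 8.1572 kW
Heat supplied = 8.1572 kJ/s

Q_in = 8.16 kJ/s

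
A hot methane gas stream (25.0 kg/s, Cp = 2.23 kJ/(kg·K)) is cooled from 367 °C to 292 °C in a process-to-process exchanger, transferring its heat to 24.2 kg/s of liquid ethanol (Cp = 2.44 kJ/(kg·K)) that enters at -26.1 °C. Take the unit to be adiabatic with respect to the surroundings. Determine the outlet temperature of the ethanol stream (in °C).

T_c,out = 44.7 °C

Heat released by hot stream: Q = 25.0 × 2.23 × (367 − 292) = 4181.2 kJ/s
Energy balance on cold side (adiabatic exchanger): Q = ṁ_c·Cp_c·(T_c,out − T_c,in)
T_c,out = -26.1 + 4181.2/(24.2 × 2.44) = 44.711 °C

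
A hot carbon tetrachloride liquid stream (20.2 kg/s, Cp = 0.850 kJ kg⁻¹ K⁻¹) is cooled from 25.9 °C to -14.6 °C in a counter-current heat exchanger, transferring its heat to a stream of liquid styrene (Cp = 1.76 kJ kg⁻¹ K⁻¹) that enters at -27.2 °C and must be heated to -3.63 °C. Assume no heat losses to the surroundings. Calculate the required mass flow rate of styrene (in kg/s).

ṁ_c = 16.8 kg/s

Heat released by hot stream: Q = 20.2 × 0.850 × (25.9 − -14.6) = 695.38 kJ/s
Energy balance on cold side (adiabatic exchanger): Q = ṁ_c·Cp_c·(T_c,out − T_c,in)
ṁ_c = 695.38 / [1.76 × (-3.63 − -27.2)] = 16.763 kg/s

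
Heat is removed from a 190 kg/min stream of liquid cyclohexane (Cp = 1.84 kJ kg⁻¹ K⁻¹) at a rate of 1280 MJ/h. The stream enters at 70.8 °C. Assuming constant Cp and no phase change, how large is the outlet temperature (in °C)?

T_out = 9.78 °C

Q = 1280 MJ/h = 21333 kJ/min
ΔT = Q/(ṁ·Cp) = 21333/(190×1.84) = 61.022 K
T_out = 70.8 − 61.022 = 9.7779 °C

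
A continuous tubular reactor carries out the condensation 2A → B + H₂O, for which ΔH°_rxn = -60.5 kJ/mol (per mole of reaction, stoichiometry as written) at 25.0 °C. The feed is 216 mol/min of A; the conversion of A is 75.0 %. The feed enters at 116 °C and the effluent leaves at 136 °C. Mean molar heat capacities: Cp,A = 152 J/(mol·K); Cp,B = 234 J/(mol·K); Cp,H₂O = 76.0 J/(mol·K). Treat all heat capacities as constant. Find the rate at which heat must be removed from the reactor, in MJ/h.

Extent of reaction ξ = 0.750 × 216 / 2 = 81 mol/min
Reaction term: ξ·ΔH°_rxn = 81 × -60.5 = -4900.5 kJ/min
Sensible, feed 116→25 °C: -2987.7 kJ/min
Outlet flows (mol/min): A 54, B 81, H₂O 81
Sensible, products 25→136 °C: 3698.3 kJ/min
Q = ΔH = -4189.9 kJ/min = -69.832 kW
Heat removed = 251.39 MJ/h

Q_out = 251 MJ/h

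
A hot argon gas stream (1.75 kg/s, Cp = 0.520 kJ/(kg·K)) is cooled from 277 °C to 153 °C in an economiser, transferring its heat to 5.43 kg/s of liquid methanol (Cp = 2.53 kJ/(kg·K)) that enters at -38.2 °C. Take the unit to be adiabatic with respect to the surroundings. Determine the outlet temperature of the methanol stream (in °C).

T_c,out = -30.0 °C

Heat released by hot stream: Q = 1.75 × 0.520 × (277 − 153) = 112.84 kJ/s
Energy balance on cold side (adiabatic exchanger): Q = ṁ_c·Cp_c·(T_c,out − T_c,in)
T_c,out = -38.2 + 112.84/(5.43 × 2.53) = -29.986 °C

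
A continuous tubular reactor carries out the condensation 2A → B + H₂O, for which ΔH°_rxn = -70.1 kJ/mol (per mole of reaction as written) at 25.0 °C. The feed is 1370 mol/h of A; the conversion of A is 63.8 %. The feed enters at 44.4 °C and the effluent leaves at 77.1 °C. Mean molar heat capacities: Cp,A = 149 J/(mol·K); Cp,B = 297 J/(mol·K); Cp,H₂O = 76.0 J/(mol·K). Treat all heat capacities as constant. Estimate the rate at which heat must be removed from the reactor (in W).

Q_out = 6180 W

Extent of reaction ξ = 0.638 × 1370 / 2 = 437.03 mol/h
Reaction term: ξ·ΔH°_rxn = 437.03 × -70.1 = -30636 kJ/h
Sensible, feed 44.4→25 °C: -3960.1 kJ/h
Outlet flows (mol/h): A 495.94, B 437.03, H₂O 437.03
Sensible, products 25→77.1 °C: 12343 kJ/h
Q = ΔH = -22253 kJ/h = -6.1814 kW
Heat removed = 6181.4 W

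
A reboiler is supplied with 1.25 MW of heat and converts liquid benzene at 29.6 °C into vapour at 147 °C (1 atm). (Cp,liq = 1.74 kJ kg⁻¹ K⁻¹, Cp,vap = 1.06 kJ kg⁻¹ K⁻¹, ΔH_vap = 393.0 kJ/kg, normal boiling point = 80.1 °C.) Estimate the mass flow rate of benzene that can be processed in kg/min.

Δh = 1.74×(80.1−29.6) + 393.0 + 1.06×(147−80.1) = 551.78 kJ/kg
Q = 1.25 MW = 1250 kJ/s = 75000 kJ/min
ṁ = Q/Δh = 75000 / 551.78 = 135.92 kg/min

ṁ = 136 kg/min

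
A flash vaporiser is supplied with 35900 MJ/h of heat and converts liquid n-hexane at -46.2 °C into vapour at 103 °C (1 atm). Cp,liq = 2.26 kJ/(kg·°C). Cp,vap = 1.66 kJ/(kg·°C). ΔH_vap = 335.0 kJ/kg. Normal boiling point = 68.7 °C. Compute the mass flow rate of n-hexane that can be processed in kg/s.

ṁ = 15.3 kg/s

Δh = 2.26×(68.7−-46.2) + 335.0 + 1.66×(103−68.7) = 651.61 kJ/kg
Q = 35900 MJ/h = 9972.2 kJ/s = 9972.2 kJ/s
ṁ = Q/Δh = 9972.2 / 651.61 = 15.304 kg/s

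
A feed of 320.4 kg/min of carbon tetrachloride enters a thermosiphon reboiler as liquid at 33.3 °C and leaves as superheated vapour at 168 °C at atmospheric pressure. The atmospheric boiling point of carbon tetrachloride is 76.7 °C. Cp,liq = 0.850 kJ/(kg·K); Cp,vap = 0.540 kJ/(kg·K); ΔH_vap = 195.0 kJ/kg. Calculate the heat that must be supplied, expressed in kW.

Q = 1500 kW

liquid 33.3→76.7 °C: 36.89 kJ/kg
vaporisation at 76.7 °C: 195 kJ/kg
vapour 76.7→168 °C: 49.302 kJ/kg
Δh = 36.89 + 195 + 49.302 = 281.19 kJ/kg
Q = ṁ·Δh = 320.4 kg/min × 281.19 kJ/kg = 90094 kJ/min
|Q| = 1501.6 kW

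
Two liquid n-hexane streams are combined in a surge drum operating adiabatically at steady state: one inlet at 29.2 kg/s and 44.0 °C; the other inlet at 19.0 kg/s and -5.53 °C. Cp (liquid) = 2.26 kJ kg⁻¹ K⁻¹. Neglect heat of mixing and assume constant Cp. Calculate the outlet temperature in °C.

T_out = 24.5 °C

No heat crosses the boundary, so H_out = H_in.
T_out = Σ ṁᵢCp,ᵢTᵢ / Σ ṁᵢCp,ᵢ
      = 2666.2 / 108.93 = 24.476 °C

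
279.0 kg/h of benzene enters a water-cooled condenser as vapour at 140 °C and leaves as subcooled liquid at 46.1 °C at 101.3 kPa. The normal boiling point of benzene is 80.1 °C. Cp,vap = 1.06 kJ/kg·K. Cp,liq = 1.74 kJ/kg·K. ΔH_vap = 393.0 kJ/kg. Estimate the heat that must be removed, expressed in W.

Q_c = 40000 W

vapour 140→80.1 °C: -63.494 kJ/kg
condensation at 80.1 °C: -393 kJ/kg
liquid 80.1→46.1 °C: -59.16 kJ/kg
Δh = -63.494 + -393 + -59.16 = -515.65 kJ/kg
Q = ṁ·Δh = 279.0 kg/h × -515.65 kJ/kg = -143870 kJ/h
|Q| = 39.963 kW = 39963 W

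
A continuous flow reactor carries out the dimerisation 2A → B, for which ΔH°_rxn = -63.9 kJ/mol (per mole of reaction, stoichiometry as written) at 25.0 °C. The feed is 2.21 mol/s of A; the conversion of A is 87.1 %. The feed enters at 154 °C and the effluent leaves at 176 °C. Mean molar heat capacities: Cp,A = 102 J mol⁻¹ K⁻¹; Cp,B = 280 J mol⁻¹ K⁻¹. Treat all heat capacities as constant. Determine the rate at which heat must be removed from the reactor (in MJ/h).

Q_out = 164 MJ/h

Extent of reaction ξ = 0.871 × 2.21 / 2 = 0.96245 mol/s
Reaction term: ξ·ΔH°_rxn = 0.96245 × -63.9 = -61.501 kJ/s
Sensible, feed 154→25 °C: -29.079 kJ/s
Outlet flows (mol/s): A 0.28509, B 0.96245
Sensible, products 25→176 °C: 45.084 kJ/s
Q = ΔH = -45.497 kJ/s = -45.497 kW
Heat removed = 163.79 MJ/h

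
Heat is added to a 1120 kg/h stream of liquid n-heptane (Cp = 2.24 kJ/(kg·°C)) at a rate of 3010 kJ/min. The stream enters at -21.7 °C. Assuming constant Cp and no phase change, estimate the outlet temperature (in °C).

T_out = 50.3 °C

Q = 3010 kJ/min = 180600 kJ/h
ΔT = Q/(ṁ·Cp) = 180600/(1120×2.24) = 71.987 K
T_out = -21.7 + 71.987 = 50.287 °C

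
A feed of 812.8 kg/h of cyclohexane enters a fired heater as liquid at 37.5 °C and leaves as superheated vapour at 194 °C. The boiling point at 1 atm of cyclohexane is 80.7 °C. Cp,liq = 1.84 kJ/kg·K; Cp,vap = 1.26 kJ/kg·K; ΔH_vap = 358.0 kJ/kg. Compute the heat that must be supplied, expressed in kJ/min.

liquid 37.5→80.7 °C: 79.488 kJ/kg
vaporisation at 80.7 °C: 358 kJ/kg
vapour 80.7→194 °C: 142.76 kJ/kg
Δh = 79.488 + 358 + 142.76 = 580.25 kJ/kg
Q = ṁ·Δh = 812.8 kg/h × 580.25 kJ/kg = 471620 kJ/h
|Q| = 131.01 kW = 7860.4 kJ/min

Q = 7860 kJ/min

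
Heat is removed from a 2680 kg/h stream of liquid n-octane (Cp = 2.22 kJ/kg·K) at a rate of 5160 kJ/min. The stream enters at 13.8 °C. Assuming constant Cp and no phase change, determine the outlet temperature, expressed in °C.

T_out = -38.2 °C

Q = 5160 kJ/min = 309600 kJ/h
ΔT = Q/(ṁ·Cp) = 309600/(2680×2.22) = 52.037 K
T_out = 13.8 − 52.037 = -38.237 °C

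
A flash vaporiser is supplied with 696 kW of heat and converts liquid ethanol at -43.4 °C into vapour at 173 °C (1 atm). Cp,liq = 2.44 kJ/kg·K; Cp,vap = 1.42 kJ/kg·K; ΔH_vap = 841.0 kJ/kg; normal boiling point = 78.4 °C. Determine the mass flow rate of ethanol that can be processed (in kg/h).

Δh = 2.44×(78.4−-43.4) + 841.0 + 1.42×(173−78.4) = 1272.5 kJ/kg
Q = 696 kW = 696 kJ/s = 2.5056e+06 kJ/h
ṁ = Q/Δh = 2.5056e+06 / 1272.5 = 1969 kg/h

ṁ = 1970 kg/h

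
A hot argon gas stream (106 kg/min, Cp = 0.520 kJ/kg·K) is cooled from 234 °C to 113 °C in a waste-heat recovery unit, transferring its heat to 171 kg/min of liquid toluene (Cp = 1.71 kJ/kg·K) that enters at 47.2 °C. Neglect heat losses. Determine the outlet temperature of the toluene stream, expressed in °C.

T_c,out = 70.0 °C

Heat released by hot stream: Q = 106 × 0.520 × (234 − 113) = 6669.5 kJ/min
Energy balance on cold side (adiabatic exchanger): Q = ṁ_c·Cp_c·(T_c,out − T_c,in)
T_c,out = 47.2 + 6669.5/(171 × 1.71) = 70.009 °C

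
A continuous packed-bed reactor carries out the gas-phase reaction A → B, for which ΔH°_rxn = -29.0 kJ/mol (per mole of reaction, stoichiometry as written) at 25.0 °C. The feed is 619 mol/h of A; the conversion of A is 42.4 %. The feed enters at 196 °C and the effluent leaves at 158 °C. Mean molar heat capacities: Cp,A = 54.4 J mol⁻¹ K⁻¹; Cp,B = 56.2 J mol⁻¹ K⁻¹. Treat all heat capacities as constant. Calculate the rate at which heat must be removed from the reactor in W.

Extent of reaction ξ = 0.424 × 619 = 262.46 mol/h
Reaction term: ξ·ΔH°_rxn = 262.46 × -29.0 = -7611.2 kJ/h
Sensible, feed 196→25 °C: -5758.2 kJ/h
Outlet flows (mol/h): A 356.54, B 262.46
Sensible, products 25→158 °C: 4541.4 kJ/h
Q = ΔH = -8828 kJ/h = -2.4522 kW
Heat removed = 2452.2 W

Q_out = 2450 W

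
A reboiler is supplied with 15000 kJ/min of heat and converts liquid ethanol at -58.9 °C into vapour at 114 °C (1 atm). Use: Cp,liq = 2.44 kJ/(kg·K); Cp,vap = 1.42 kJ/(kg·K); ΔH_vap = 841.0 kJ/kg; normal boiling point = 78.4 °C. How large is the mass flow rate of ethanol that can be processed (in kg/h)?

ṁ = 734 kg/h

Δh = 2.44×(78.4−-58.9) + 841.0 + 1.42×(114−78.4) = 1226.6 kJ/kg
Q = 15000 kJ/min = 250 kJ/s = 900000 kJ/h
ṁ = Q/Δh = 900000 / 1226.6 = 733.76 kg/h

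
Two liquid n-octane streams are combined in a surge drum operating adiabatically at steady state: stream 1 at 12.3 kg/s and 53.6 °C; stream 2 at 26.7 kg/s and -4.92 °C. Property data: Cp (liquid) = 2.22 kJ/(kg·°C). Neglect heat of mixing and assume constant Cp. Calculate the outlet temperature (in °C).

Adiabatic, steady state ⇒ Σ ṁᵢCp,ᵢ(T_out − Tᵢ) = 0
Σ ṁᵢCp,ᵢTᵢ = 12.3×2.22×53.6 + 26.7×2.22×-4.92 = 1172
Σ ṁᵢCp,ᵢ = 12.3×2.22 + 26.7×2.22 = 86.58
T_out = 1172 / 86.58 = 13.536 °C

T_out = 13.5 °C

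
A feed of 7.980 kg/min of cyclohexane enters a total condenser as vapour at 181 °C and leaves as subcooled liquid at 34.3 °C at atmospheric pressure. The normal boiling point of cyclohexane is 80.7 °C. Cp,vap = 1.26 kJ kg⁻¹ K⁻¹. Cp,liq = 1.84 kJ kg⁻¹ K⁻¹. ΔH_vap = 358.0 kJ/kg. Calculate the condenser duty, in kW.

Q_c = 75.8 kW

vapour 181→80.7 °C: -126.38 kJ/kg
condensation at 80.7 °C: -358 kJ/kg
liquid 80.7→34.3 °C: -85.376 kJ/kg
Δh = -126.38 + -358 + -85.376 = -569.75 kJ/kg
Q = ṁ·Δh = 7.980 kg/min × -569.75 kJ/kg = -4546.6 kJ/min
|Q| = 75.777 kW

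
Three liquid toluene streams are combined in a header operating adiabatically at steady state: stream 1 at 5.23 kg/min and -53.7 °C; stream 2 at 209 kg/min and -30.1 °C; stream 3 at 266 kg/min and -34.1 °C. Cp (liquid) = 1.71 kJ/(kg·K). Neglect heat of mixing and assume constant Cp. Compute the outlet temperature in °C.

T_out = -32.6 °C

Energy balance with Q = 0: Σ ṁᵢCp,ᵢ(T_out − Tᵢ) = 0
T_out = Σ ṁᵢCp,ᵢTᵢ / Σ ṁᵢCp,ᵢ
      = -26748 / 821.19 = -32.573 °C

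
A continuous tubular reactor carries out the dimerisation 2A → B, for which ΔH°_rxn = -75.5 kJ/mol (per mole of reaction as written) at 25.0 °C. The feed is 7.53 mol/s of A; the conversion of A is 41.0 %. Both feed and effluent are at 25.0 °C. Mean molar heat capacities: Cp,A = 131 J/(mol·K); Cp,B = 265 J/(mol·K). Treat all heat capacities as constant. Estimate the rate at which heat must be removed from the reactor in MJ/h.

Q_out = 420 MJ/h

Extent of reaction ξ = 0.410 × 7.53 / 2 = 1.5436 mol/s
Reaction term: ξ·ΔH°_rxn = 1.5436 × -75.5 = -116.55 kJ/s
Q = ΔH = -116.55 kJ/s = -116.55 kW
Heat removed = 419.56 MJ/h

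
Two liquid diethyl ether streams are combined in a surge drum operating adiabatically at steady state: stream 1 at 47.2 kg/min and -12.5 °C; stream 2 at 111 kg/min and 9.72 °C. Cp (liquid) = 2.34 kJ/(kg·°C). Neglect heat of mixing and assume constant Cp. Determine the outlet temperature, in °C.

T_out = 3.09 °C

No heat crosses the boundary, so H_out = H_in.
Σ ṁᵢCp,ᵢTᵢ = 47.2×2.34×-12.5 + 111×2.34×9.72 = 1144.1
Σ ṁᵢCp,ᵢ = 47.2×2.34 + 111×2.34 = 370.19
T_out = 1144.1 / 370.19 = 3.0905 °C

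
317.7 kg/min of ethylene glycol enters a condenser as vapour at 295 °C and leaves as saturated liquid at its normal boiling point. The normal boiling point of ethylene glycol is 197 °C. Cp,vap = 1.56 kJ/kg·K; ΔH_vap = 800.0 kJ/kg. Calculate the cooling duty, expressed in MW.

vapour 295→197 °C: -152.88 kJ/kg
condensation at 197 °C: -800 kJ/kg
Δh = -152.88 + -800 = -952.88 kJ/kg
Q = ṁ·Δh = 317.7 kg/min × -952.88 kJ/kg = -302730 kJ/min
|Q| = 5045.5 kW = 5.0455 MW

Q_c = 5.05 MW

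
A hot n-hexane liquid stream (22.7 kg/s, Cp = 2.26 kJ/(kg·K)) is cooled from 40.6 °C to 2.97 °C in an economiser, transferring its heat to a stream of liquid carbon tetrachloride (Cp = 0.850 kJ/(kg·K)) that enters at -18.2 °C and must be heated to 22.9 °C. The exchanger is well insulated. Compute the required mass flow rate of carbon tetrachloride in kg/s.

Heat released by hot stream: Q = 22.7 × 2.26 × (40.6 − 2.97) = 1930.5 kJ/s
Energy balance on cold side (adiabatic exchanger): Q = ṁ_c·Cp_c·(T_c,out − T_c,in)
ṁ_c = 1930.5 / [0.850 × (22.9 − -18.2)] = 55.26 kg/s

ṁ_c = 55.3 kg/s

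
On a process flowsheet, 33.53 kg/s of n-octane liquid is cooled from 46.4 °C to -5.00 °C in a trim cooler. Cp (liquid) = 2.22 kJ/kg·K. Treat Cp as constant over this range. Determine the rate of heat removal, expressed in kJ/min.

Q = ṁ·Cp·ΔT = 33.53 × 2.22 × (-5.00 − 46.4) = -3826 kJ/s
Cooling duty = 229560 kJ/min

Q_c = 230000 kJ/min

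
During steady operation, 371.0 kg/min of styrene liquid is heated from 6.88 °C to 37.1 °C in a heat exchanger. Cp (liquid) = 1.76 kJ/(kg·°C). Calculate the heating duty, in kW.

Q = ṁ·Cp·ΔT = 371.0 × 1.76 × (37.1 − 6.88) = 19732 kJ/min
Converting: 19732 / 60 s = 328.87 kW

Q = 329 kW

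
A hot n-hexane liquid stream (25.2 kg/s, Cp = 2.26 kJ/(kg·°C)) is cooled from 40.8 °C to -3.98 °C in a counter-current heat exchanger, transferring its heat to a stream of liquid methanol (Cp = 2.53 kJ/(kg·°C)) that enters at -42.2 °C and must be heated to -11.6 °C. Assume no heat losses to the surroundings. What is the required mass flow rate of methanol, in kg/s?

Heat released by hot stream: Q = 25.2 × 2.26 × (40.8 − -3.98) = 2550.3 kJ/s
Energy balance on cold side (adiabatic exchanger): Q = ṁ_c·Cp_c·(T_c,out − T_c,in)
ṁ_c = 2550.3 / [2.53 × (-11.6 − -42.2)] = 32.942 kg/s

ṁ_c = 32.9 kg/s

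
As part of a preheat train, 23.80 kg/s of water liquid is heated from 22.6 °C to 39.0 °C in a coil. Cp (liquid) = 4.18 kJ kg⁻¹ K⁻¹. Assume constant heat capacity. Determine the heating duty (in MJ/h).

Q = ṁ·Cp·ΔT = 23.80 × 4.18 × (39.0 − 22.6) = 1631.5 kJ/s
Heating duty = 5873.5 MJ/h

Q = 5870 MJ/h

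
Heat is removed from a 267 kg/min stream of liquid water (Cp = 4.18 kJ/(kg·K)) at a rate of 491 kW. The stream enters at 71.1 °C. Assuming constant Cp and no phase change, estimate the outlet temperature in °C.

T_out = 44.7 °C

Q = 491 kW = 29460 kJ/min
ΔT = Q/(ṁ·Cp) = 29460/(267×4.18) = 26.396 K
T_out = 71.1 − 26.396 = 44.704 °C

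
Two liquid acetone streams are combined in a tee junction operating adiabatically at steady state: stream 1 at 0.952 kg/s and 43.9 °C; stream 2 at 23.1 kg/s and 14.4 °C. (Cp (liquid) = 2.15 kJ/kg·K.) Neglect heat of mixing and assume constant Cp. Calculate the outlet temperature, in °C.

No heat crosses the boundary, so H_out = H_in.
Σ ṁᵢCp,ᵢTᵢ = 0.952×2.15×43.9 + 23.1×2.15×14.4 = 805.03
Σ ṁᵢCp,ᵢ = 0.952×2.15 + 23.1×2.15 = 51.712
T_out = 805.03 / 51.712 = 15.568 °C

T_out = 15.6 °C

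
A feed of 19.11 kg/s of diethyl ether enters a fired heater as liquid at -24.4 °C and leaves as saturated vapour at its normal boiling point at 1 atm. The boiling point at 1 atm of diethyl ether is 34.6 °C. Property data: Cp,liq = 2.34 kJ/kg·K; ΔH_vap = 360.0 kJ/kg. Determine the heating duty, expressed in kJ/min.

liquid -24.4→34.6 °C: 138.06 kJ/kg
vaporisation at 34.6 °C: 360 kJ/kg
Δh = 138.06 + 360 = 498.06 kJ/kg
Q = ṁ·Δh = 19.11 kg/s × 498.06 kJ/kg = 9517.9 kJ/s
|Q| = 9517.9 kW = 571080 kJ/min

Q = 571000 kJ/min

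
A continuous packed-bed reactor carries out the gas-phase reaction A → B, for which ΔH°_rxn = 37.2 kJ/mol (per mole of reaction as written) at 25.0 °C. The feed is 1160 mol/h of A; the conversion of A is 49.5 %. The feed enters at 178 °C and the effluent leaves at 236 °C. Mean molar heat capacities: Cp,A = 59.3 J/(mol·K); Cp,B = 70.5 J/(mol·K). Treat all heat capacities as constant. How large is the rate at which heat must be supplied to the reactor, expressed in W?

Q_in = 7420 W

Extent of reaction ξ = 0.495 × 1160 = 574.2 mol/h
Reaction term: ξ·ΔH°_rxn = 574.2 × 37.2 = 21360 kJ/h
Sensible, feed 178→25 °C: -10525 kJ/h
Outlet flows (mol/h): A 585.8, B 574.2
Sensible, products 25→236 °C: 15871 kJ/h
Q = ΔH = 26707 kJ/h = 7.4186 kW
Heat supplied = 7418.6 W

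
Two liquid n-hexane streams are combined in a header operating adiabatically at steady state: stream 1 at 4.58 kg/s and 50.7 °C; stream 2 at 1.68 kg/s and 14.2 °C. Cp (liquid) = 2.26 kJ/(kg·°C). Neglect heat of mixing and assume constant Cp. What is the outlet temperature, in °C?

Adiabatic, steady state ⇒ Σ ṁᵢCp,ᵢ(T_out − Tᵢ) = 0
T_out = Σ ṁᵢCp,ᵢTᵢ / Σ ṁᵢCp,ᵢ
      = 578.7 / 14.148 = 40.904 °C

T_out = 40.9 °C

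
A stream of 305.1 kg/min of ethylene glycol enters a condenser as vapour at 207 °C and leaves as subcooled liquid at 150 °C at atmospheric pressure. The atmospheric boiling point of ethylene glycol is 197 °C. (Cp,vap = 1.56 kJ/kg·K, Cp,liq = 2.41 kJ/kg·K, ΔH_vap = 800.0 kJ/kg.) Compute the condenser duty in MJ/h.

vapour 207→197 °C: -15.6 kJ/kg
condensation at 197 °C: -800 kJ/kg
liquid 197→150 °C: -113.27 kJ/kg
Δh = -15.6 + -800 + -113.27 = -928.87 kJ/kg
Q = ṁ·Δh = 305.1 kg/min × -928.87 kJ/kg = -283400 kJ/min
|Q| = 4723.3 kW = 17004 MJ/h

Q_c = 17000 MJ/h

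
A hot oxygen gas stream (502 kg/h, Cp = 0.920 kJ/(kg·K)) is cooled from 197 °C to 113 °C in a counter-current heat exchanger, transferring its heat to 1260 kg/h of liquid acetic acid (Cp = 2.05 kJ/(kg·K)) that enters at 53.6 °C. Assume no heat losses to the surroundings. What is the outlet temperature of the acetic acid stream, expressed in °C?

Heat released by hot stream: Q = 502 × 0.920 × (197 − 113) = 38795 kJ/h
Energy balance on cold side (adiabatic exchanger): Q = ṁ_c·Cp_c·(T_c,out − T_c,in)
T_c,out = 53.6 + 38795/(1260 × 2.05) = 68.619 °C

T_c,out = 68.6 °C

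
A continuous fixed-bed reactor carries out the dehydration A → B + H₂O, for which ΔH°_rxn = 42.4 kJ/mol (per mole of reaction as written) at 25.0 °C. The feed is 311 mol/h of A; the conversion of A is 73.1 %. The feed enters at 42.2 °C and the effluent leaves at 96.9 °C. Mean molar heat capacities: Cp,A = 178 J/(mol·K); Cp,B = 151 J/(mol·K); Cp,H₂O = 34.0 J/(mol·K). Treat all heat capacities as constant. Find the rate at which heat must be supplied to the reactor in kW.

Q_in = 3.55 kW

Extent of reaction ξ = 0.731 × 311 = 227.34 mol/h
Reaction term: ξ·ΔH°_rxn = 227.34 × 42.4 = 9639.3 kJ/h
Sensible, feed 42.2→25 °C: -952.16 kJ/h
Outlet flows (mol/h): A 83.659, B 227.34, H₂O 227.34
Sensible, products 25→96.9 °C: 4094.7 kJ/h
Q = ΔH = 12782 kJ/h = 3.5505 kW
Heat supplied = 3.5505 kW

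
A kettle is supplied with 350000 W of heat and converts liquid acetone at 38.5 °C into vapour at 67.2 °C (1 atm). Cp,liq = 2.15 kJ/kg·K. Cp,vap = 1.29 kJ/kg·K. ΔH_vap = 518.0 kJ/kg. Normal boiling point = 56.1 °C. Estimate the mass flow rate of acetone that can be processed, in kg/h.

Δh = 2.15×(56.1−38.5) + 518.0 + 1.29×(67.2−56.1) = 570.16 kJ/kg
Q = 350000 W = 350 kJ/s = 1.26e+06 kJ/h
ṁ = Q/Δh = 1.26e+06 / 570.16 = 2209.9 kg/h

ṁ = 2210 kg/h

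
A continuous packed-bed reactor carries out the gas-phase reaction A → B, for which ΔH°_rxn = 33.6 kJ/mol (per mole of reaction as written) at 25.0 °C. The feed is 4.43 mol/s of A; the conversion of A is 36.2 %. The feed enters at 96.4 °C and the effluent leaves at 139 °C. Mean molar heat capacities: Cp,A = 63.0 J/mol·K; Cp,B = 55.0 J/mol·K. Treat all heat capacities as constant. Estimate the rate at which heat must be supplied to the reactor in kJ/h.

Q_in = 232000 kJ/h

Extent of reaction ξ = 0.362 × 4.43 = 1.6037 mol/s
Reaction term: ξ·ΔH°_rxn = 1.6037 × 33.6 = 53.883 kJ/s
Sensible, feed 96.4→25 °C: -19.927 kJ/s
Outlet flows (mol/s): A 2.8263, B 1.6037
Sensible, products 25→139 °C: 30.354 kJ/s
Q = ΔH = 64.31 kJ/s = 64.31 kW
Heat supplied = 231510 kJ/h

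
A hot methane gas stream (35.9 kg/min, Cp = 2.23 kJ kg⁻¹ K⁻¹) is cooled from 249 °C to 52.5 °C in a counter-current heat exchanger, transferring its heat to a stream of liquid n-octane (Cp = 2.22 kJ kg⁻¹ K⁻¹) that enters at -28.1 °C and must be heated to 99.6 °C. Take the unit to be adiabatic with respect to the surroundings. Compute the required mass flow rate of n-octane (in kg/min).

Heat released by hot stream: Q = 35.9 × 2.23 × (249 − 52.5) = 15731 kJ/min
Energy balance on cold side (adiabatic exchanger): Q = ṁ_c·Cp_c·(T_c,out − T_c,in)
ṁ_c = 15731 / [2.22 × (99.6 − -28.1)] = 55.49 kg/min

ṁ_c = 55.5 kg/min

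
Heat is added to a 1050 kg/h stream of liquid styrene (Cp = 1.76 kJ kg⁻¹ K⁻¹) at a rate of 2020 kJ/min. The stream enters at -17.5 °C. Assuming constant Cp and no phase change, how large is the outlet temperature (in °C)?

Q = 2020 kJ/min = 121200 kJ/h
ΔT = Q/(ṁ·Cp) = 121200/(1050×1.76) = 65.584 K
T_out = -17.5 + 65.584 = 48.084 °C

T_out = 48.1 °C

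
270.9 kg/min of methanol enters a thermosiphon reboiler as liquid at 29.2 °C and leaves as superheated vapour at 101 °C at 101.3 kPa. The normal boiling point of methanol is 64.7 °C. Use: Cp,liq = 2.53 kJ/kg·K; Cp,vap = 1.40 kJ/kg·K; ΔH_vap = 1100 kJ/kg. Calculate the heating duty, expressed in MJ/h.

Q = 20200 MJ/h

liquid 29.2→64.7 °C: 89.815 kJ/kg
vaporisation at 64.7 °C: 1100 kJ/kg
vapour 64.7→101 °C: 50.82 kJ/kg
Δh = 89.815 + 1100 + 50.82 = 1240.6 kJ/kg
Q = ṁ·Δh = 270.9 kg/min × 1240.6 kJ/kg = 336090 kJ/min
|Q| = 5601.5 kW = 20165 MJ/h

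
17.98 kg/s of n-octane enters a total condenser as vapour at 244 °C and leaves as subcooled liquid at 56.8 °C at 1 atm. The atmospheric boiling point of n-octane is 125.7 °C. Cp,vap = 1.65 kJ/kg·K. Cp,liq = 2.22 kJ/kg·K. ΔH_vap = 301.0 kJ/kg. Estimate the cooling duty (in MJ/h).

vapour 244→125.7 °C: -195.19 kJ/kg
condensation at 125.7 °C: -301 kJ/kg
liquid 125.7→56.8 °C: -152.96 kJ/kg
Δh = -195.19 + -301 + -152.96 = -649.15 kJ/kg
Q = ṁ·Δh = 17.98 kg/s × -649.15 kJ/kg = -11672 kJ/s
|Q| = 11672 kW = 42018 MJ/h

Q_c = 42000 MJ/h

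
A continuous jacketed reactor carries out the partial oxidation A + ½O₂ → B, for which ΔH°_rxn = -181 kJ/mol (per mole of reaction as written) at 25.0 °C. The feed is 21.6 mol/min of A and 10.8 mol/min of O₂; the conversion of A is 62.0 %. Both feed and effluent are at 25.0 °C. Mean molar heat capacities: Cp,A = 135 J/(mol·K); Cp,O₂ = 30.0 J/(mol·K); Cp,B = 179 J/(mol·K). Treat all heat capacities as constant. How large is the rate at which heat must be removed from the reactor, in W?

Extent of reaction ξ = 0.620 × 21.6 = 13.392 mol/min
Reaction term: ξ·ΔH°_rxn = 13.392 × -181 = -2424 kJ/min
Q = ΔH = -2424 kJ/min = -40.399 kW
Heat removed = 40399 W

Q_out = 40400 W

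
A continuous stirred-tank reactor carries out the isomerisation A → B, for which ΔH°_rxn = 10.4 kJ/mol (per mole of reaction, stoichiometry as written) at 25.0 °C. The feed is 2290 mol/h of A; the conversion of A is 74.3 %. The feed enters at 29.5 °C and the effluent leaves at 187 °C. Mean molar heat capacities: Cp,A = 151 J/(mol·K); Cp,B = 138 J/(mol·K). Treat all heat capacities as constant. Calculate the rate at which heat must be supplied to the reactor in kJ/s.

Extent of reaction ξ = 0.743 × 2290 = 1701.5 mol/h
Reaction term: ξ·ΔH°_rxn = 1701.5 × 10.4 = 17695 kJ/h
Sensible, feed 29.5→25 °C: -1556.1 kJ/h
Outlet flows (mol/h): A 588.53, B 1701.5
Sensible, products 25→187 °C: 52435 kJ/h
Q = ΔH = 68574 kJ/h = 19.048 kW
Heat supplied = 19.048 kJ/s

Q_in = 19.0 kJ/s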